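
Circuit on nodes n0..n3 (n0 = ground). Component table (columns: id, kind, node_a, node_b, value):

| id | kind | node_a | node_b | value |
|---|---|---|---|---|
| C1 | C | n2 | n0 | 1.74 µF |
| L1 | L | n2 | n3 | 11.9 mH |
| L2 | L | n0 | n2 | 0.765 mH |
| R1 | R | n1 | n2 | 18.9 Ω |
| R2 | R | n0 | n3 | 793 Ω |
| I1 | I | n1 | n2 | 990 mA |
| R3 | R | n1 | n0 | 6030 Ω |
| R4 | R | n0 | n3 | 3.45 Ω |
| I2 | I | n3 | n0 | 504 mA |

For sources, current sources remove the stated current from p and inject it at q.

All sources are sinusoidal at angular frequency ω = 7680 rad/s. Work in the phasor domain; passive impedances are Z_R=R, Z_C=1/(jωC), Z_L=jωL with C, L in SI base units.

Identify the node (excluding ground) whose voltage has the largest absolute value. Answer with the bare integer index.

Apply KCL at each of the 3 non-ground nodes and solve the resulting linear system.
Node n1: branches {R1, I1, R3} → V_1 = -18.76+0.01454j
Node n2: branches {C1, L1, L2, R1, I1} → V_2 = -0.1127+0.01459j
Node n3: branches {L1, R2, R4, I2} → V_3 = -1.728-0.06073j

1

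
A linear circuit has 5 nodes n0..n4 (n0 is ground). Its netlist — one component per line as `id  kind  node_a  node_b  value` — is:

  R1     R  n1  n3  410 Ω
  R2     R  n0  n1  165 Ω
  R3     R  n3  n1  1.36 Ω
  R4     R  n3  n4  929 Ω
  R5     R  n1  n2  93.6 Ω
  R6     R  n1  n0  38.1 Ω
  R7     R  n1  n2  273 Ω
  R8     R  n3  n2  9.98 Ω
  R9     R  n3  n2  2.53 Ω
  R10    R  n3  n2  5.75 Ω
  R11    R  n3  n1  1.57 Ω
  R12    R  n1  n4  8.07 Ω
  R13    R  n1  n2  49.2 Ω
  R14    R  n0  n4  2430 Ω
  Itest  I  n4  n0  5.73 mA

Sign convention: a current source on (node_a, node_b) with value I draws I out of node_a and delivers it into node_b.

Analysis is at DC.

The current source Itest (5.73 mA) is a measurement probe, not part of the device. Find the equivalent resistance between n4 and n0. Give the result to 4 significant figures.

Element admittances at DC:
  Y(R1) = 0.002439 S between n1,n3
  Y(R2) = 0.006061 S between n0,n1
  Y(R3) = 0.7353 S between n3,n1
  Y(R4) = 0.001076 S between n3,n4
  Y(R5) = 0.01068 S between n1,n2
  Y(R6) = 0.02625 S between n1,n0
  Y(R7) = 0.003663 S between n1,n2
  Y(R8) = 0.1002 S between n3,n2
  Y(R9) = 0.3953 S between n3,n2
  Y(R10) = 0.1739 S between n3,n2
  Y(R11) = 0.6369 S between n3,n1
  Y(R12) = 0.1239 S between n1,n4
  Y(R13) = 0.02033 S between n1,n2
  Y(R14) = 0.0004115 S between n0,n4
  Itest: injects 0.00573 A into n0 (from n4)
Assemble and solve the 4×4 MNA system:
  V(n1)=-0.1746  V(n2)=-0.1746  V(n3)=-0.1746  V(n4)=-0.2197

R_eq = 38.34 Ω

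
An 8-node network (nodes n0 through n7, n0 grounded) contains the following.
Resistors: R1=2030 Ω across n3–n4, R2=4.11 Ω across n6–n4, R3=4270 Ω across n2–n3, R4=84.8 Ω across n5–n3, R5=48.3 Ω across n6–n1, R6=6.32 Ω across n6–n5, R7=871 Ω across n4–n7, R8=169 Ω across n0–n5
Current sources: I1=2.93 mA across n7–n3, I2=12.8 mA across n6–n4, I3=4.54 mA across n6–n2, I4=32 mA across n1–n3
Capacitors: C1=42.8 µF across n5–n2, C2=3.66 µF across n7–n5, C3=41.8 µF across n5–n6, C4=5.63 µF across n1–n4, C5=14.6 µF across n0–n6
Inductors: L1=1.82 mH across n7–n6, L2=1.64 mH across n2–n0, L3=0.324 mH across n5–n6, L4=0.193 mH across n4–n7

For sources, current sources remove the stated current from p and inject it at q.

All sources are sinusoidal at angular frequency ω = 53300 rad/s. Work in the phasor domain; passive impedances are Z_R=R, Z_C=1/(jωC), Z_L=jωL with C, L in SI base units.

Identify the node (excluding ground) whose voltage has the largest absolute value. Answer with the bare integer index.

3

MNA unknowns: 7 node voltages V₁..V_7
R1: Y=0.0004926+0.000j on G[3,4]
R2: Y=0.2433+0.000j on G[6,4]
I1: z[7]−=0.00293, z[3]+=0.00293
C1: Y=0.000+2.281j on G[5,2]
L1: Y=0.000-0.01031j on G[7,6]
R3: Y=0.0002342+0.000j on G[2,3]
C2: Y=0.000+0.1951j on G[7,5]
R4: Y=0.01179+0.000j on G[5,3]
R5: Y=0.02070+0.000j on G[6,1]
L2: Y=0.000-0.01144j on G[2,0]
I2: z[6]−=0.0128, z[4]+=0.0128
R6: Y=0.1582+0.000j on G[6,5]
L3: Y=0.000-0.05791j on G[5,6]
R7: Y=0.001148+0.000j on G[4,7]
C3: Y=0.000+2.228j on G[5,6]
C4: Y=0.000+0.3001j on G[1,4]
R8: Y=0.005917+0.000j on G[0,5]
I3: z[6]−=0.00454, z[2]+=0.00454
C5: Y=0.000+0.7782j on G[0,6]
L4: Y=0.000-0.09721j on G[4,7]
I4: z[1]−=0.032, z[3]+=0.032
solve → V1=-0.03864+0.06600j, V2=0.004928-0.01419j, V3=2.793-0.01292j, V4=-0.03407-0.03796j, V5=0.004903-0.01185j, V6=0.0001625-0.0001714j, V7=0.04758+0.05030j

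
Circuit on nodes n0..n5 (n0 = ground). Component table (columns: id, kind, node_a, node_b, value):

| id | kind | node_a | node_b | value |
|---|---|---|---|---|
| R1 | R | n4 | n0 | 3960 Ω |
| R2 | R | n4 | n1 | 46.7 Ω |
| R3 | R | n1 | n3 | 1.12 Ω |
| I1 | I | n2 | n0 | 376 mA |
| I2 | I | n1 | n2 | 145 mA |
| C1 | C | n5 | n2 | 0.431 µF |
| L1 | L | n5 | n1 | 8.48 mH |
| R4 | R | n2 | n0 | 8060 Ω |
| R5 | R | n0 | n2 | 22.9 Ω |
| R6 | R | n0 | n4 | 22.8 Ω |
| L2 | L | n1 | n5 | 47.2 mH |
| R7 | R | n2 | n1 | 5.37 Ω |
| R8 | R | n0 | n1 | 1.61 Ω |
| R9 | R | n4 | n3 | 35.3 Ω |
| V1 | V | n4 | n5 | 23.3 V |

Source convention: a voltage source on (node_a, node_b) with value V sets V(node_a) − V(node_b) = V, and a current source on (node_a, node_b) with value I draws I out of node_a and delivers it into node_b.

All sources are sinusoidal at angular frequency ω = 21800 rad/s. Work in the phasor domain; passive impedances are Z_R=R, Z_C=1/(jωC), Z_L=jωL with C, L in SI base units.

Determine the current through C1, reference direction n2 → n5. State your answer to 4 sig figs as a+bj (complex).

0.01446+0.2065j A

MNA unknowns: 5 node voltages V₁..V_5 plus 1 source current (V1)
R1: Y=0.0002525+0.000j on G[4,0]
R2: Y=0.02141+0.000j on G[4,1]
R3: Y=0.8929+0.000j on G[1,3]
I1: z[2]−=0.376, z[0]+=0.376
I2: z[1]−=0.145, z[2]+=0.145
C1: Y=0.000+0.009396j on G[5,2]
L1: Y=0.000-0.005409j on G[5,1]
R4: Y=0.0001241+0.000j on G[2,0]
R5: Y=0.04367+0.000j on G[0,2]
R6: Y=0.04386+0.000j on G[0,4]
L2: Y=0.000-0.0009719j on G[1,5]
R7: Y=0.1862+0.000j on G[2,1]
R8: Y=0.6211+0.000j on G[0,1]
R9: Y=0.02833+0.000j on G[4,3]
V1: row V4−V5=23.3, i_V1 at 4,5
solve → V1=-0.4916+0.01594j, V2=-1.465-0.8850j, V3=-0.4810+0.03556j, V4=-0.1467+0.6542j, V5=-23.45+0.6542j
aux → i_V1=-0.01039-0.06005j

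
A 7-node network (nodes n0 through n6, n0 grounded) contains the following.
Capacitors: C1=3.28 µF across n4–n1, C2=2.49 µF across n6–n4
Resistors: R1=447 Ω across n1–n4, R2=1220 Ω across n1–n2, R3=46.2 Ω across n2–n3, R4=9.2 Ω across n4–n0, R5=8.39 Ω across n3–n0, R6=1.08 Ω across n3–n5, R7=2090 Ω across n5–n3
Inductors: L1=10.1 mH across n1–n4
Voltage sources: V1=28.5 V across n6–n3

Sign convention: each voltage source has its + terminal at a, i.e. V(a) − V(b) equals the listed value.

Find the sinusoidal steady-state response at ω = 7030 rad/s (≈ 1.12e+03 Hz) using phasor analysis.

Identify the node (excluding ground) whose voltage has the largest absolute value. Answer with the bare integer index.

Apply KCL at each of the 6 non-ground nodes and solve the resulting linear system.
Node n1: branches {C1, R1, R2, L1} → V_1 = 0.5729+4.123j
Node n2: branches {R2, R3} → V_2 = -1.089-3.490j
Node n3: branches {R3, R5, R6, R7, V1} → V_3 = -1.152-3.779j
Node n4: branches {C1, C2, R1, R4, L1} → V_4 = 1.263+4.143j
Node n5: branches {R6, R7} → V_5 = -1.152-3.779j
Node n6: branches {C2, V1} → V_6 = 27.35-3.779j
Source currents: i(V1)=-0.1387-0.4566j

6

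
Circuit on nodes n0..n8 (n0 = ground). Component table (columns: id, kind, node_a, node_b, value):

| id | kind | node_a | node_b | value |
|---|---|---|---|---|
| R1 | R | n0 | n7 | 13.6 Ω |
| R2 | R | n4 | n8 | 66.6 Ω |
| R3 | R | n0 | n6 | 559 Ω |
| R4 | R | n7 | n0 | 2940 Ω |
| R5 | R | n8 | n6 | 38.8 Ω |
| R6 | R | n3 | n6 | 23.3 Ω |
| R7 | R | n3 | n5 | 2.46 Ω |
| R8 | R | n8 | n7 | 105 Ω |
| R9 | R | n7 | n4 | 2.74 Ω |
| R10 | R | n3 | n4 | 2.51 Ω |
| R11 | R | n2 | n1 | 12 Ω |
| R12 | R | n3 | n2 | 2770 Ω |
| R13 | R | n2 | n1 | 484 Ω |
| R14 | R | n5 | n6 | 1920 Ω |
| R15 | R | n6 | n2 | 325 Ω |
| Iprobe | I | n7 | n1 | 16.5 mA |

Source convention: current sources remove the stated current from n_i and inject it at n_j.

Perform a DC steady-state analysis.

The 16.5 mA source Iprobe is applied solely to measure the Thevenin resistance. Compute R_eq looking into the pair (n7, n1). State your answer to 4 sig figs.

Element admittances at DC:
  Y(R1) = 0.07353 S between n0,n7
  Y(R2) = 0.01502 S between n4,n8
  Y(R3) = 0.001789 S between n0,n6
  Y(R4) = 0.0003401 S between n7,n0
  Y(R5) = 0.02577 S between n8,n6
  Y(R6) = 0.04292 S between n3,n6
  Y(R7) = 0.4065 S between n3,n5
  Y(R8) = 0.009524 S between n8,n7
  Y(R9) = 0.3650 S between n7,n4
  Y(R10) = 0.3984 S between n3,n4
  Y(R11) = 0.08333 S between n2,n1
  Y(R12) = 0.0003610 S between n3,n2
  Y(R13) = 0.002066 S between n2,n1
  Y(R14) = 0.0005208 S between n5,n6
  Y(R15) = 0.003077 S between n6,n2
  Iprobe: injects 0.0165 A into n1 (from n7)
Assemble and solve the 8×8 MNA system:
  V(n1)=5.272  V(n2)=5.079  V(n3)=0.06280  V(n4)=0.03185  V(n5)=0.06311  V(n6)=0.3050  V(n7)=-0.007385  V(n8)=0.1643

R_eq = 320.0 Ω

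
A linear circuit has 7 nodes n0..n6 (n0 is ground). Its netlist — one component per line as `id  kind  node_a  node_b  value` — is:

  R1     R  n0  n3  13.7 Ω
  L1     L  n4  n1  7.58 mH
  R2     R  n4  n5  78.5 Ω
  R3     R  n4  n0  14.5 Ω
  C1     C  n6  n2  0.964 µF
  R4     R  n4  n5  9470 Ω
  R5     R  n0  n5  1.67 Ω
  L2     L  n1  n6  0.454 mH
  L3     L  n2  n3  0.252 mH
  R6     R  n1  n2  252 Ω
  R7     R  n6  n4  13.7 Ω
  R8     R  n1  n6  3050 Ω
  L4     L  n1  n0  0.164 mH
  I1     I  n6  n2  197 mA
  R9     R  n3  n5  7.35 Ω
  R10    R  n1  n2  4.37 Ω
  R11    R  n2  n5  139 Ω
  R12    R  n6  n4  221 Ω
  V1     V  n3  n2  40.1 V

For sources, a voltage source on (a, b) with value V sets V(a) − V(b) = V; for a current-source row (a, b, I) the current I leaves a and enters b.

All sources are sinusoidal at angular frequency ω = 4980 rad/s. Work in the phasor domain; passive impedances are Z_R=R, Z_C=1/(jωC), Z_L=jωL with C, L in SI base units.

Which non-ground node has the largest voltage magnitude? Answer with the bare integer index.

3

MNA unknowns: 6 node voltages V₁..V_6 plus 1 source current (V1)
R1: Y=0.07299+0.000j on G[0,3]
L1: Y=0.000-0.02649j on G[4,1]
R2: Y=0.01274+0.000j on G[4,5]
R3: Y=0.06897+0.000j on G[4,0]
C1: Y=0.000+0.004801j on G[6,2]
R4: Y=0.0001056+0.000j on G[4,5]
R5: Y=0.5988+0.000j on G[0,5]
L2: Y=0.000-0.4423j on G[1,6]
L3: Y=0.000-0.7968j on G[2,3]
R6: Y=0.003968+0.000j on G[1,2]
R7: Y=0.07299+0.000j on G[6,4]
R8: Y=0.0003279+0.000j on G[1,6]
L4: Y=0.000-1.224j on G[1,0]
I1: z[6]−=0.197, z[2]+=0.197
R9: Y=0.1361+0.000j on G[3,5]
R10: Y=0.2288+0.000j on G[1,2]
R11: Y=0.007194+0.000j on G[2,5]
R12: Y=0.004525+0.000j on G[6,4]
V1: row V3−V2=40.1, i_V1 at 3,2
solve → V1=-0.3671-3.302j, V2=-17.13-1.644j, V3=22.97-1.644j, V4=-0.1828-1.802j, V5=3.974-0.3426j, V6=-0.5215-3.711j
aux → i_V1=-4.261+32.25j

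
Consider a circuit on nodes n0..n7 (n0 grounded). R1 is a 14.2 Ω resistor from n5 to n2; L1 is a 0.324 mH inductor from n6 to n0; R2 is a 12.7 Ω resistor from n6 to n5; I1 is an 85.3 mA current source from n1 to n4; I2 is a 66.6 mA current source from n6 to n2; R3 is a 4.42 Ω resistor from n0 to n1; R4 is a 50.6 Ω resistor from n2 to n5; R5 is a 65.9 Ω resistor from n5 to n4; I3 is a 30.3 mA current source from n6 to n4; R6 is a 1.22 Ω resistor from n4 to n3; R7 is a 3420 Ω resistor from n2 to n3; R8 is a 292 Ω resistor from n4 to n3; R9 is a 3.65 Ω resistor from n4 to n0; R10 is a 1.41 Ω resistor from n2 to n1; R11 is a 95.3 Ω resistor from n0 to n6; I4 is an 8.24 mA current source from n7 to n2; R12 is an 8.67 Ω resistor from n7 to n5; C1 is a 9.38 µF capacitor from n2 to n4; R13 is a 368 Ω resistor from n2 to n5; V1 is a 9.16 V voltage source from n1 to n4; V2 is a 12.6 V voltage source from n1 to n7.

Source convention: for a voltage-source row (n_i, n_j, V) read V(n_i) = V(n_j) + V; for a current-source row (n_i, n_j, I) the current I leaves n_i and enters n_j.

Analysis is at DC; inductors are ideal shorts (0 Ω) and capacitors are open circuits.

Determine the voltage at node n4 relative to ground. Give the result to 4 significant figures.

-3.719 V

Element admittances at DC:
  Y(R1) = 0.07042 S between n5,n2
  L1: short n6↔n0 (DC inductor)
  Y(R2) = 0.07874 S between n6,n5
  I1: injects 0.0853 A into n4 (from n1)
  I2: injects 0.0666 A into n2 (from n6)
  Y(R3) = 0.2262 S between n0,n1
  Y(R4) = 0.01976 S between n2,n5
  Y(R5) = 0.01517 S between n5,n4
  I3: injects 0.0303 A into n4 (from n6)
  Y(R6) = 0.8197 S between n4,n3
  Y(R7) = 0.0002924 S between n2,n3
  Y(R8) = 0.003425 S between n4,n3
  Y(R9) = 0.2740 S between n4,n0
  Y(R10) = 0.7092 S between n2,n1
  Y(R11) = 0.01049 S between n0,n6
  I4: injects 0.00824 A into n2 (from n7)
  Y(R12) = 0.1153 S between n7,n5
  Y(C1) = 0.000 S between n2,n4
  Y(R13) = 0.002717 S between n2,n5
  V1: constraint V(n1)−V(n4) = 9.16
  V2: constraint V(n1)−V(n7) = 12.6
Assemble and solve the 10×10 MNA system:
  V(n1)=5.441  V(n2)=4.732  V(n3)=-3.716  V(n4)=-3.719  V(n5)=-1.465  V(n6)=0.000  V(n7)=-7.159
  i(L1)=-0.2122  i(V1)=-1.171  i(V2)=-0.6485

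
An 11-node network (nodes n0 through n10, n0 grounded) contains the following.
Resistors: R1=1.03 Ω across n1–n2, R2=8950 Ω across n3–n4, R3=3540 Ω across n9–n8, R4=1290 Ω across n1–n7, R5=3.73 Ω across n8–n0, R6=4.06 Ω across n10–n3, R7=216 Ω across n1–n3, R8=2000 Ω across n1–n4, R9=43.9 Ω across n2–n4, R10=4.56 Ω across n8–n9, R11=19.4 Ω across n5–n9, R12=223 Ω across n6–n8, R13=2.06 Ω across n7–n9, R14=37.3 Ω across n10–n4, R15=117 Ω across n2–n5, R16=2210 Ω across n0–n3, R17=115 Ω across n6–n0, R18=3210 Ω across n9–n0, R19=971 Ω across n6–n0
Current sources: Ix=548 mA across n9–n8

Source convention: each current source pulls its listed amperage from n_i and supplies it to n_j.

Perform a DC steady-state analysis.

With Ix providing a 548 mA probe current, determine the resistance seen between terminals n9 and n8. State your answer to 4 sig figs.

R_eq = 4.539 Ω

Element admittances at DC:
  Y(R1) = 0.9709 S between n1,n2
  Y(R2) = 0.0001117 S between n3,n4
  Y(R3) = 0.0002825 S between n9,n8
  Y(R4) = 0.0007752 S between n1,n7
  Y(R5) = 0.2681 S between n8,n0
  Y(R6) = 0.2463 S between n10,n3
  Y(R7) = 0.004630 S between n1,n3
  Y(R8) = 0.0005000 S between n1,n4
  Y(R9) = 0.02278 S between n2,n4
  Y(R10) = 0.2193 S between n8,n9
  Y(R11) = 0.05155 S between n5,n9
  Y(R12) = 0.004484 S between n6,n8
  Y(R13) = 0.4854 S between n7,n9
  Y(R14) = 0.02681 S between n10,n4
  Y(R15) = 0.008547 S between n2,n5
  Y(R16) = 0.0004525 S between n0,n3
  Y(R17) = 0.008696 S between n6,n0
  Y(R18) = 0.0003115 S between n9,n0
  Y(R19) = 0.001030 S between n6,n0
  Ix: injects 0.548 A into n8 (from n9)
Assemble and solve the 10×10 MNA system:
  V(n1)=-2.353  V(n2)=-2.353  V(n3)=-2.290  V(n4)=-2.321  V(n5)=-2.463  V(n6)=0.002105  V(n7)=-2.481  V(n8)=0.006671  V(n9)=-2.481  V(n10)=-2.293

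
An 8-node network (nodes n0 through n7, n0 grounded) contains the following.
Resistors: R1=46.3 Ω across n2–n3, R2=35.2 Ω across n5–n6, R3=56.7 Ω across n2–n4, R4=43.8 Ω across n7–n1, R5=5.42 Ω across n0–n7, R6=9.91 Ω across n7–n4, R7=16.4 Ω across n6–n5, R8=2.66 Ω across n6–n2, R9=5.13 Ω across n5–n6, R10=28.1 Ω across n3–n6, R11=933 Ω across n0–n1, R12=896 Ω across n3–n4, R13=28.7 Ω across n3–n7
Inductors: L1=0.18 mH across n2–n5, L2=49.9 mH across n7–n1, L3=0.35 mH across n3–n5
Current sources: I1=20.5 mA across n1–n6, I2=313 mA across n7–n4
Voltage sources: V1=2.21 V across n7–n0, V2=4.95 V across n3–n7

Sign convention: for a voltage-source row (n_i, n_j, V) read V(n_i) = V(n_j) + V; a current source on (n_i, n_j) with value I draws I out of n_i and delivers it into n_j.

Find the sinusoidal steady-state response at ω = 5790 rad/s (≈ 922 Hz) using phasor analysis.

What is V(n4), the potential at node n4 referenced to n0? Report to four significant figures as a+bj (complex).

MNA unknowns: 7 node voltages V₁..V_7 plus 2 source currents (V1, V2)
R1: Y=0.02160+0.000j on G[2,3]
R2: Y=0.02841+0.000j on G[5,6]
R3: Y=0.01764+0.000j on G[2,4]
R4: Y=0.02283+0.000j on G[7,1]
R5: Y=0.1845+0.000j on G[0,7]
L1: Y=0.000-0.9595j on G[2,5]
I1: z[1]−=0.0205, z[6]+=0.0205
R6: Y=0.1009+0.000j on G[7,4]
R7: Y=0.06098+0.000j on G[6,5]
L2: Y=0.000-0.003461j on G[7,1]
R8: Y=0.3759+0.000j on G[6,2]
R9: Y=0.1949+0.000j on G[5,6]
L3: Y=0.000-0.4935j on G[3,5]
R10: Y=0.03559+0.000j on G[3,6]
R11: Y=0.001072+0.000j on G[0,1]
R12: Y=0.001116+0.000j on G[3,4]
R13: Y=0.03484+0.000j on G[3,7]
I2: z[7]−=0.313, z[4]+=0.313
V1: row V7−V0=2.21, i_V1 at 7,0
V2: row V3−V7=4.95, i_V2 at 3,7
solve → V1=1.273-0.1357j, V2=7.152-0.03114j, V3=7.160+0.000j, V4=5.600-0.004590j, V5=7.156-0.01522j, V6=7.183-0.02305j, V7=2.210+0.000j
aux → i_V1=-0.4091+0.0001454j, i_V2=-0.1811+0.0004632j

5.600-0.004590j V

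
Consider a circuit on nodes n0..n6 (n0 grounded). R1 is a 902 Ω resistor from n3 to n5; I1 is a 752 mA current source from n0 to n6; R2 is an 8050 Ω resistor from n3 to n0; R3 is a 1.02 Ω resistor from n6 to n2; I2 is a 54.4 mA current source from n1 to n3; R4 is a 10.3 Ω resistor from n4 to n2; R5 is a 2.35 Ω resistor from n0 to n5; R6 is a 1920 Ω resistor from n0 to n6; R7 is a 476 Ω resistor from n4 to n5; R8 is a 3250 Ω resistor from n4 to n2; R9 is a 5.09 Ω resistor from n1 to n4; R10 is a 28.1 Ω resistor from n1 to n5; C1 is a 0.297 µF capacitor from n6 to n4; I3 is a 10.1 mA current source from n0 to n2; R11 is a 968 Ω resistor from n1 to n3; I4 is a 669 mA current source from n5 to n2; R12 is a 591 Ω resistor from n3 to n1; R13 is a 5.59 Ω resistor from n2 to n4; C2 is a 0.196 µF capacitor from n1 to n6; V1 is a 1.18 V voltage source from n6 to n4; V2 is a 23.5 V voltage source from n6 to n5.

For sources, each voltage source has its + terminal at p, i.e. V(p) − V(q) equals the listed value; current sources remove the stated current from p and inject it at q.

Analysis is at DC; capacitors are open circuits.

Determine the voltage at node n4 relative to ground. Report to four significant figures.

MNA unknowns: 6 node voltages V₁..V_6 plus 2 source currents (V1, V2)
R1: Y=0.001109 on G[3,5]
I1: z[0]−=0.752, z[6]+=0.752
R2: Y=0.0001242 on G[3,0]
R3: Y=0.9804 on G[6,2]
I2: z[1]−=0.0544, z[3]+=0.0544
R4: Y=0.09709 on G[4,2]
R5: Y=0.4255 on G[0,5]
R6: Y=0.0005208 on G[0,6]
R7: Y=0.002101 on G[4,5]
R8: Y=0.0003077 on G[4,2]
R9: Y=0.1965 on G[1,4]
R10: Y=0.03559 on G[1,5]
C1: Y=0.000 on G[6,4]
I3: z[0]−=0.0101, z[2]+=0.0101
R11: Y=0.001033 on G[1,3]
I4: z[5]−=0.669, z[2]+=0.669
R12: Y=0.001692 on G[3,1]
R13: Y=0.1789 on G[2,4]
C2: Y=0.000 on G[1,6]
V1: row V6−V4=1.18, i_V1 at 6,4
V2: row V6−V5=23.5, i_V2 at 6,5
solve → V1=20.51, V2=25.53, V3=28.35, V4=24.07, V5=1.752, V6=25.25
aux → i_V1=0.3437, i_V2=0.6706

24.07 V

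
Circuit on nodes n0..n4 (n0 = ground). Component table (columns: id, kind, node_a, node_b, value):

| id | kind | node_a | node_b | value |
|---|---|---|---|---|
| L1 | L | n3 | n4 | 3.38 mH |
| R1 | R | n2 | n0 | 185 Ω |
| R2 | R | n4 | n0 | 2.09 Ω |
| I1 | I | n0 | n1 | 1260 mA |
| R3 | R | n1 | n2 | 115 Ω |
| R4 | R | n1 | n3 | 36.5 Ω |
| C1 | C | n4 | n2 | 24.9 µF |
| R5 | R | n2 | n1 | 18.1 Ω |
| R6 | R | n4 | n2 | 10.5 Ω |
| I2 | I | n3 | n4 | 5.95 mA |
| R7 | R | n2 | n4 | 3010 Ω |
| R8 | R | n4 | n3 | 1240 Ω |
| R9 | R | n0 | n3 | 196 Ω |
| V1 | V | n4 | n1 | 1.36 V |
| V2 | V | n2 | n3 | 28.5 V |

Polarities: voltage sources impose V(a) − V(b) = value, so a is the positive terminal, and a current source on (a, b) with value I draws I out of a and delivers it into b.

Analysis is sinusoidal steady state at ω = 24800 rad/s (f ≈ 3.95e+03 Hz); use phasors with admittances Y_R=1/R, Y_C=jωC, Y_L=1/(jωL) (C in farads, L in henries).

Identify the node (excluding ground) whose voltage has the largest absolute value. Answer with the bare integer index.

Apply KCL at each of the 4 non-ground nodes and solve the resulting linear system.
Node n1: branches {I1, R3, R4, R5, V1} → V_1 = 1.517+0.02885j
Node n2: branches {R1, R3, C1, R5, R6, R7, V2} → V_2 = 2.754-1.314j
Node n3: branches {L1, R4, I2, R8, R9, V2} → V_3 = -25.75-1.314j
Node n4: branches {L1, R2, C1, R6, I2, R7, R8, V1} → V_4 = 2.877+0.02885j
Source currents: i(V1)=-0.5922+0.1226j, i(V2)=-0.9114+0.2969j

3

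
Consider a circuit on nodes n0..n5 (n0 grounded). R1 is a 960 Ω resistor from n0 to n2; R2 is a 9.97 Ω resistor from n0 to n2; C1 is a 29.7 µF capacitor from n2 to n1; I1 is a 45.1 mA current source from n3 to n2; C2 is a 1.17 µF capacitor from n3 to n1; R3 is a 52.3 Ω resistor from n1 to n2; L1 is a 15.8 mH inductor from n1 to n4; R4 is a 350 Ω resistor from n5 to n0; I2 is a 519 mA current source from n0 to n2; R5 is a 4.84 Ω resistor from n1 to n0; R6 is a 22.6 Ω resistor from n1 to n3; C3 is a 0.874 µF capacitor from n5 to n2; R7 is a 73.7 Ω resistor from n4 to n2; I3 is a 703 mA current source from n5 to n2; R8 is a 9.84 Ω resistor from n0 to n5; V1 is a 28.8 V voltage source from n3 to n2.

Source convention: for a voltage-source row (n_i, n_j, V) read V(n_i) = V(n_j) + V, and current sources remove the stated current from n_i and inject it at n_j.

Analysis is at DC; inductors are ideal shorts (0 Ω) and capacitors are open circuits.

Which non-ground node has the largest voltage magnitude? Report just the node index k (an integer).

3

Element admittances at DC:
  Y(R1) = 0.001042 S between n0,n2
  Y(R2) = 0.1003 S between n0,n2
  Y(C1) = 0.000 S between n2,n1
  I1: injects 0.0451 A into n2 (from n3)
  Y(C2) = 0.000 S between n3,n1
  Y(R3) = 0.01912 S between n1,n2
  L1: short n1↔n4 (DC inductor)
  Y(R4) = 0.002857 S between n5,n0
  I2: injects 0.519 A into n2 (from n0)
  Y(R5) = 0.2066 S between n1,n0
  Y(R6) = 0.04425 S between n1,n3
  Y(C3) = 0.000 S between n5,n2
  Y(R7) = 0.01357 S between n4,n2
  I3: injects 0.703 A into n2 (from n5)
  Y(R8) = 0.1016 S between n0,n5
  V1: constraint V(n3)−V(n2) = 28.8
Assemble and solve the 7×7 MNA system:
  V(n1)=5.000  V(n2)=1.864  V(n3)=30.66  V(n4)=5.000  V(n5)=-6.728
  i(L1)=0.04255  i(V1)=-1.181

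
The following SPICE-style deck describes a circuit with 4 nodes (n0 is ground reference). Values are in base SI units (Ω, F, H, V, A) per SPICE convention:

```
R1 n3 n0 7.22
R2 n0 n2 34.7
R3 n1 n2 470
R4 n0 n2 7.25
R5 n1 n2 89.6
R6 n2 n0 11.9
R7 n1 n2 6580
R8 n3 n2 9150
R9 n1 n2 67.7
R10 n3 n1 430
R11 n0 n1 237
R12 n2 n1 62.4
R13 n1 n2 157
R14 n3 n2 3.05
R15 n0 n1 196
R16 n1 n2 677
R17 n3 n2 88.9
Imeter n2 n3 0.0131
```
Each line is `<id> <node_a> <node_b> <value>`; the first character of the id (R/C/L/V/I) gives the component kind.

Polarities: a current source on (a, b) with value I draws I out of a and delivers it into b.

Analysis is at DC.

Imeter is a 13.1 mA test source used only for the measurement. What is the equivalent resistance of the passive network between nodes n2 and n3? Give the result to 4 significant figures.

MNA unknowns: 3 node voltages V₁..V_3
R1: Y=0.1385 on G[3,0]
R2: Y=0.02882 on G[0,2]
R3: Y=0.002128 on G[1,2]
R4: Y=0.1379 on G[0,2]
R5: Y=0.01116 on G[1,2]
R6: Y=0.08403 on G[2,0]
R7: Y=0.0001520 on G[1,2]
R8: Y=0.0001093 on G[3,2]
R9: Y=0.01477 on G[1,2]
R10: Y=0.002326 on G[3,1]
R11: Y=0.004219 on G[0,1]
R12: Y=0.01603 on G[2,1]
R13: Y=0.006369 on G[1,2]
R14: Y=0.3279 on G[3,2]
R15: Y=0.005102 on G[0,1]
R16: Y=0.001477 on G[1,2]
R17: Y=0.01125 on G[3,2]
Imeter: z[2]−=0.0131, z[3]+=0.0131
solve → V1=-0.007952, V2=-0.01061, V3=0.01975

R_eq = 2.318 Ω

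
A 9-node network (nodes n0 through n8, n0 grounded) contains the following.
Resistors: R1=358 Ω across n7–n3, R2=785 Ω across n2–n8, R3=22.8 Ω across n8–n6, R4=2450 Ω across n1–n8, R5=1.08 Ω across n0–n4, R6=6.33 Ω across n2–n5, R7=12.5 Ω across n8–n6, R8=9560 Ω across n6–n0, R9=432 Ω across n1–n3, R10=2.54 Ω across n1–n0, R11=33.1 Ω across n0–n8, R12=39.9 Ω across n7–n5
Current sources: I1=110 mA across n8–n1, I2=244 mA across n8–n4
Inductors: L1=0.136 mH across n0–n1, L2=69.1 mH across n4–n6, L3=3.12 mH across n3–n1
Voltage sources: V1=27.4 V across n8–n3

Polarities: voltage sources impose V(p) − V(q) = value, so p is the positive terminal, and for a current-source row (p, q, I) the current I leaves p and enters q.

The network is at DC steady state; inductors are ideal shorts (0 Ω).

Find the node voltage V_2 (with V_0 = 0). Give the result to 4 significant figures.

9.314 V

Apply KCL at each of the 8 non-ground nodes and solve the resulting linear system.
Node n1: branches {I1, L1, R4, R9, R10, L3} → V_1 = 0.000
Node n2: branches {R2, R6} → V_2 = 9.314
Node n3: branches {R1, R9, L3, V1} → V_3 = 0.000
Node n4: branches {R5, L2, I2} → V_4 = 3.465
Node n5: branches {R6, R12} → V_5 = 9.168
Node n6: branches {R3, R7, R8, L2} → V_6 = 3.465
Node n7: branches {R1, R12} → V_7 = 8.248
Node n8: branches {R2, I1, R3, R4, R7, R11, I2, V1} → V_8 = 27.40
Source currents: i(L1)=4.036, i(L2)=-2.964, i(L3)=-4.158, i(V1)=-4.181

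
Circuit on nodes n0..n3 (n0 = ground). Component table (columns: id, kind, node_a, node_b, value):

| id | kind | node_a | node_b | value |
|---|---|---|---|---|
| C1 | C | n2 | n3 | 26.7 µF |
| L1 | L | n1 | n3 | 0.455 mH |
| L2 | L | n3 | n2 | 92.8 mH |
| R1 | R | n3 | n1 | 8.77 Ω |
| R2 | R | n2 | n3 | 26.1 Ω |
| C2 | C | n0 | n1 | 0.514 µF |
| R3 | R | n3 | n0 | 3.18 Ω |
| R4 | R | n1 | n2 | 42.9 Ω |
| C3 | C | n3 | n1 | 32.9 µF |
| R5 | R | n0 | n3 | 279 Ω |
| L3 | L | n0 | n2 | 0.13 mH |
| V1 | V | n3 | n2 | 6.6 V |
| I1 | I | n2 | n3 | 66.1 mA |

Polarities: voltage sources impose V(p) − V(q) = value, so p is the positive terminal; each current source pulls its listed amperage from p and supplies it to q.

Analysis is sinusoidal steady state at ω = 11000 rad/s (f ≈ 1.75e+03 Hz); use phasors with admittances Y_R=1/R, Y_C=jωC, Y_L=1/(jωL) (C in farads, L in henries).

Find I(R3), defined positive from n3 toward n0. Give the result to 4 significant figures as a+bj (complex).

Element admittances at ω=11000 rad/s:
  Y(C1) = 0.000+0.2937j S between n2,n3
  Y(L1) = 0.000-0.1998j S between n1,n3
  Y(L2) = 0.000-0.0009796j S between n3,n2
  Y(R1) = 0.1140+0.000j S between n3,n1
  Y(R2) = 0.03831+0.000j S between n2,n3
  Y(C2) = 0.000+0.005654j S between n0,n1
  Y(R3) = 0.3145+0.000j S between n3,n0
  Y(R4) = 0.02331+0.000j S between n1,n2
  Y(C3) = 0.000+0.3619j S between n3,n1
  Y(R5) = 0.003584+0.000j S between n0,n3
  Y(L3) = 0.000-0.6993j S between n0,n2
  V1: constraint V(n3)−V(n2) = 6.6
  I1: injects 0.0661 A into n3 (from n2)
Assemble and solve the 4×4 MNA system:
  V(n1)=4.893-2.007j  V(n2)=-1.105-2.516j  V(n3)=5.495-2.516j
  i(V1)=-2.086-1.171j

1.728-0.7911j A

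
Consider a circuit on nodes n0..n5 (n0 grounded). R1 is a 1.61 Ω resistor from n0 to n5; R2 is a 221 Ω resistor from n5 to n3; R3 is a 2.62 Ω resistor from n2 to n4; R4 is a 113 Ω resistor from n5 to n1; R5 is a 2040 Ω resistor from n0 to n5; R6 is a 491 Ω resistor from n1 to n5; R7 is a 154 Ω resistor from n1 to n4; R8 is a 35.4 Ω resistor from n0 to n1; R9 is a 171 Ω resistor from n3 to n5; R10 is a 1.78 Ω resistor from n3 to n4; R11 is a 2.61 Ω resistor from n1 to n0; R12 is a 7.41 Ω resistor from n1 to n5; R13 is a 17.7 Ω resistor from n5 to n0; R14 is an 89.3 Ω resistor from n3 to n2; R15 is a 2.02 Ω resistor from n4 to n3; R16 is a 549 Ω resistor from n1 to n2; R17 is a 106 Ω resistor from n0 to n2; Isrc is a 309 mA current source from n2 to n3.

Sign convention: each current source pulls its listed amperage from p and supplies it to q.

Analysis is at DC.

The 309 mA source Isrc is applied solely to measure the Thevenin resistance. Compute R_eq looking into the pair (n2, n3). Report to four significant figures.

R_eq = 3.364 Ω

Element admittances at DC:
  Y(R1) = 0.6211 S between n0,n5
  Y(R2) = 0.004525 S between n5,n3
  Y(R3) = 0.3817 S between n2,n4
  Y(R4) = 0.008850 S between n5,n1
  Y(R5) = 0.0004902 S between n0,n5
  Y(R6) = 0.002037 S between n1,n5
  Y(R7) = 0.006494 S between n1,n4
  Y(R8) = 0.02825 S between n0,n1
  Y(R9) = 0.005848 S between n3,n5
  Y(R10) = 0.5618 S between n3,n4
  Y(R11) = 0.3831 S between n1,n0
  Y(R12) = 0.1350 S between n1,n5
  Y(R13) = 0.05650 S between n5,n0
  Y(R14) = 0.01120 S between n3,n2
  Y(R15) = 0.4950 S between n4,n3
  Y(R16) = 0.001821 S between n1,n2
  Y(R17) = 0.009434 S between n0,n2
  Isrc: injects 0.309 A into n3 (from n2)
Assemble and solve the 5×5 MNA system:
  V(n1)=0.002224  V(n2)=-0.5565  V(n3)=0.4829  V(n4)=0.2062  V(n5)=0.006392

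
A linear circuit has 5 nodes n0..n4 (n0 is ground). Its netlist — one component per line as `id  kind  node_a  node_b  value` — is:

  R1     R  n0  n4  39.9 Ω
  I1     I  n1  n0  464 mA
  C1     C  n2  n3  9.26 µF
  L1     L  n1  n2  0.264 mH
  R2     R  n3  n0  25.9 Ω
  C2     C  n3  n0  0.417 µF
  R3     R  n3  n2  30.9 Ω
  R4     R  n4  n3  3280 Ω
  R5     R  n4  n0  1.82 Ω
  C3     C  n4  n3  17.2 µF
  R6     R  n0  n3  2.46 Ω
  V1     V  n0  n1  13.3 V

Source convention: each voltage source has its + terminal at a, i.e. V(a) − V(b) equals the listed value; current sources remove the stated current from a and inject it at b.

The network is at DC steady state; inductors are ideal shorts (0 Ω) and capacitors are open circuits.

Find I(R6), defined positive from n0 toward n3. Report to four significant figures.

Apply KCL at each of the 4 non-ground nodes and solve the resulting linear system.
Node n1: branches {I1, L1, V1} → V_1 = -13.30
Node n2: branches {C1, L1, R3} → V_2 = -13.30
Node n3: branches {C1, R2, C2, R3, R4, C3, R6} → V_3 = -0.9009
Node n4: branches {R1, R4, R5, C3} → V_4 = -0.0004778
Source currents: i(L1)=-0.4013, i(V1)=0.06273

0.3662 A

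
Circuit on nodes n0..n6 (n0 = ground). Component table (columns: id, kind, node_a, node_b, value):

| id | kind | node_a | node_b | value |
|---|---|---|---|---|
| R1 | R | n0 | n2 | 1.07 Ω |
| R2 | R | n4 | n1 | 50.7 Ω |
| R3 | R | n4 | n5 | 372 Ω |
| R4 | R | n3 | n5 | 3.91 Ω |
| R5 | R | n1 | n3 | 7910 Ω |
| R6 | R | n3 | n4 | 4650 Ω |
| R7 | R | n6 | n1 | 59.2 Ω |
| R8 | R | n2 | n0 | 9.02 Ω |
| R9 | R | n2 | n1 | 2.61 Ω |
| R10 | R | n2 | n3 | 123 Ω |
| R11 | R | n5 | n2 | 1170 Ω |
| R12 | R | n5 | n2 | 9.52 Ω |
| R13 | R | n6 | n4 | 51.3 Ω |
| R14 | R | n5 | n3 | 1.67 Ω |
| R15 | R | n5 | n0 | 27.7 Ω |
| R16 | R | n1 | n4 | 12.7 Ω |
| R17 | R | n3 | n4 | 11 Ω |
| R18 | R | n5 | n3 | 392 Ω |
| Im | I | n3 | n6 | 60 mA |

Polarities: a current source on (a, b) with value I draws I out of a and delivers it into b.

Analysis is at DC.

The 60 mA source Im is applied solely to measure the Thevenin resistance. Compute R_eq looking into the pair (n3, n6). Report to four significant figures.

R_eq = 32.76 Ω

MNA unknowns: 6 node voltages V₁..V_6
R1: Y=0.9346 on G[0,2]
R2: Y=0.01972 on G[4,1]
R3: Y=0.002688 on G[4,5]
R4: Y=0.2558 on G[3,5]
R5: Y=0.0001264 on G[1,3]
R6: Y=0.0002151 on G[3,4]
R7: Y=0.01689 on G[6,1]
R8: Y=0.1109 on G[2,0]
R9: Y=0.3831 on G[2,1]
R10: Y=0.008130 on G[2,3]
R11: Y=0.0008547 on G[5,2]
R12: Y=0.1050 on G[5,2]
R13: Y=0.01949 on G[6,4]
R14: Y=0.5988 on G[5,3]
R15: Y=0.03610 on G[5,0]
R16: Y=0.07874 on G[1,4]
R17: Y=0.09091 on G[3,4]
R18: Y=0.002551 on G[5,3]
Im: z[3]−=0.06, z[6]+=0.06
solve → V1=0.08388, V2=0.006578, V3=-0.2238, V4=0.1006, V5=-0.1905, V6=1.742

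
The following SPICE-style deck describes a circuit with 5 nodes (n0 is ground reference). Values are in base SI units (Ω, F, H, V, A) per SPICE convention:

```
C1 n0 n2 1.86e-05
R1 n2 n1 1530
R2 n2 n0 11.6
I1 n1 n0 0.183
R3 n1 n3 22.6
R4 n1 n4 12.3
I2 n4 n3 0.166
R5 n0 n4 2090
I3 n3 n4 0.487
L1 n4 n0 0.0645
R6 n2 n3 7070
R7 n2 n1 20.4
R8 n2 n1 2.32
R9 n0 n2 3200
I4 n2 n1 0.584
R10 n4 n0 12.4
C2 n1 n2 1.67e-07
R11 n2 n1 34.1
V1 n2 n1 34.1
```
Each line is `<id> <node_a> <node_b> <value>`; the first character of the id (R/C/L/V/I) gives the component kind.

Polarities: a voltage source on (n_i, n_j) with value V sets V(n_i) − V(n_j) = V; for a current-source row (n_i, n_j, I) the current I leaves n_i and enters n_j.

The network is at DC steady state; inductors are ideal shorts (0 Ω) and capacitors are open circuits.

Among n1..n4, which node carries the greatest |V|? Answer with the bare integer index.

3

Apply KCL at each of the 4 non-ground nodes and solve the resulting linear system.
Node n1: branches {R1, I1, R3, R4, R7, R8, I4, C2, R11, V1} → V_1 = -20.58
Node n2: branches {C1, R1, R2, R6, R7, R8, R9, I4, C2, R11, V1} → V_2 = 13.52
Node n3: branches {R3, I2, I3, R6} → V_3 = -27.71
Node n4: branches {R4, I2, R5, I3, L1, R10} → V_4 = 0.000
Source currents: i(L1)=-1.352, i(V1)=-19.15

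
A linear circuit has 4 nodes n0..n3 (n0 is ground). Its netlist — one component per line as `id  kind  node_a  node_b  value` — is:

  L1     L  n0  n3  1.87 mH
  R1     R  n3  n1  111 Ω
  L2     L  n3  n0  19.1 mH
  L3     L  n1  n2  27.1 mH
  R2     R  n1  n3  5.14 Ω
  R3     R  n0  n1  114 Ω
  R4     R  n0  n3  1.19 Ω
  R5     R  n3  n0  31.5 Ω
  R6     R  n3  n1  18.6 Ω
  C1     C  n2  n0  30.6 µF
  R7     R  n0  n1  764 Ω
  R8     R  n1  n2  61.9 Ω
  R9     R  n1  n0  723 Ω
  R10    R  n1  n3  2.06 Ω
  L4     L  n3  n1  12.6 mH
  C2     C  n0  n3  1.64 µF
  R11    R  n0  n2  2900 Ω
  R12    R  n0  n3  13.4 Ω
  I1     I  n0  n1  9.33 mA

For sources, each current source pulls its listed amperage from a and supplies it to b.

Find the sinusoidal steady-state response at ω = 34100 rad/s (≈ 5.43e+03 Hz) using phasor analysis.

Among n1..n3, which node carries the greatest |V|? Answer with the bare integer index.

MNA unknowns: 3 node voltages V₁..V_3
L1: Y=0.000-0.01568j on G[0,3]
R1: Y=0.009009+0.000j on G[3,1]
L2: Y=0.000-0.001535j on G[3,0]
L3: Y=0.000-0.001082j on G[1,2]
R2: Y=0.1946+0.000j on G[1,3]
R3: Y=0.008772+0.000j on G[0,1]
R4: Y=0.8403+0.000j on G[0,3]
R5: Y=0.03175+0.000j on G[3,0]
R6: Y=0.05376+0.000j on G[3,1]
C1: Y=0.000+1.043j on G[2,0]
R7: Y=0.001309+0.000j on G[0,1]
R8: Y=0.01616+0.000j on G[1,2]
R9: Y=0.001383+0.000j on G[1,0]
R10: Y=0.4854+0.000j on G[1,3]
L4: Y=0.000-0.002327j on G[3,1]
C2: Y=0.000+0.05592j on G[0,3]
R11: Y=0.0003448+0.000j on G[0,2]
R12: Y=0.07463+0.000j on G[0,3]
I1: z[0]−=0.00933, z[1]+=0.00933
solve → V1=0.02101-0.0002798j, V2=-2.099e-05-0.0003256j, V3=0.009228-0.0003506j

1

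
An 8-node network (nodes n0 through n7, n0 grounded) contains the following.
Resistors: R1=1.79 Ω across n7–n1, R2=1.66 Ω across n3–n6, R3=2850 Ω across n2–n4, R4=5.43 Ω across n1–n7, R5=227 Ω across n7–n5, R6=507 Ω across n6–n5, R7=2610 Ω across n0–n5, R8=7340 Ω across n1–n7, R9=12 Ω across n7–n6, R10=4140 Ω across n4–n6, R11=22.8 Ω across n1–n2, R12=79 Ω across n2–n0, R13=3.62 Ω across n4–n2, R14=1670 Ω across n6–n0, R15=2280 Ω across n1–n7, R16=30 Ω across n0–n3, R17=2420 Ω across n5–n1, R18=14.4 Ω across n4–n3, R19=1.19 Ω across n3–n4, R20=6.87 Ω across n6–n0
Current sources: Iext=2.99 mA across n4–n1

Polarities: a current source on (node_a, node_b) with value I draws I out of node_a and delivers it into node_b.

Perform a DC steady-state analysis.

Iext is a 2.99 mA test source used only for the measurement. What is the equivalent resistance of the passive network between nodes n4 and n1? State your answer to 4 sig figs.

R_eq = 9.887 Ω

Element admittances at DC:
  Y(R1) = 0.5587 S between n7,n1
  Y(R2) = 0.6024 S between n3,n6
  Y(R3) = 0.0003509 S between n2,n4
  Y(R4) = 0.1842 S between n1,n7
  Y(R5) = 0.004405 S between n7,n5
  Y(R6) = 0.001972 S between n6,n5
  Y(R7) = 0.0003831 S between n0,n5
  Y(R8) = 0.0001362 S between n1,n7
  Y(R9) = 0.08333 S between n7,n6
  Y(R10) = 0.0002415 S between n4,n6
  Y(R11) = 0.04386 S between n1,n2
  Y(R12) = 0.01266 S between n2,n0
  Y(R13) = 0.2762 S between n4,n2
  Y(R14) = 0.0005988 S between n6,n0
  Y(R15) = 0.0004386 S between n1,n7
  Y(R16) = 0.03333 S between n0,n3
  Y(R17) = 0.0004132 S between n5,n1
  Y(R18) = 0.06944 S between n4,n3
  Y(R19) = 0.8403 S between n3,n4
  Y(R20) = 0.1456 S between n6,n0
  Iext: injects 0.00299 A into n1 (from n4)
Assemble and solve the 7×7 MNA system:
  V(n1)=0.02509  V(n2)=-0.0004052  V(n3)=-0.002417  V(n4)=-0.004467  V(n5)=0.01546  V(n6)=0.0005458  V(n7)=0.02258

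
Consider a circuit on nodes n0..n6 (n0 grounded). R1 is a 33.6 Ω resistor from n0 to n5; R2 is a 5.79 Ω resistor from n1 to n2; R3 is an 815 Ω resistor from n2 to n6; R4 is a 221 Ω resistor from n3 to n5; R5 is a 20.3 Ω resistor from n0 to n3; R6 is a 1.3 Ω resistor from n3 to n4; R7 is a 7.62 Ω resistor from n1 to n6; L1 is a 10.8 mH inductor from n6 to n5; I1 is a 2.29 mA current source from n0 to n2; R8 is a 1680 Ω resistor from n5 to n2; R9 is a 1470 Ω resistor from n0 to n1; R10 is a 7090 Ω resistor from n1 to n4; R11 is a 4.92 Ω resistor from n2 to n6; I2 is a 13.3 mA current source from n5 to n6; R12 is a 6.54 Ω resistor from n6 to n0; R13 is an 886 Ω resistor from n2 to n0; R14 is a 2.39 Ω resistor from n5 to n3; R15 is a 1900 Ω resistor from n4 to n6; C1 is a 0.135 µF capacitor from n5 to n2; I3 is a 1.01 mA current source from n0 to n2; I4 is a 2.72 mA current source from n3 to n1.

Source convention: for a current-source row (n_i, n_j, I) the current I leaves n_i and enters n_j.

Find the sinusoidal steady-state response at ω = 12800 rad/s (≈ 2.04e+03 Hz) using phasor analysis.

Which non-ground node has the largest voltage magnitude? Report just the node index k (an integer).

5

MNA unknowns: 6 node voltages V₁..V_6
R1: Y=0.02976+0.000j on G[0,5]
R2: Y=0.1727+0.000j on G[1,2]
R3: Y=0.001227+0.000j on G[2,6]
R4: Y=0.004525+0.000j on G[3,5]
R5: Y=0.04926+0.000j on G[0,3]
R6: Y=0.7692+0.000j on G[3,4]
R7: Y=0.1312+0.000j on G[1,6]
L1: Y=0.000-0.007234j on G[6,5]
I1: z[0]−=0.00229, z[2]+=0.00229
R8: Y=0.0005952+0.000j on G[5,2]
R9: Y=0.0006803+0.000j on G[0,1]
R10: Y=0.0001410+0.000j on G[1,4]
R11: Y=0.2033+0.000j on G[2,6]
I2: z[5]−=0.0133, z[6]+=0.0133
R12: Y=0.1529+0.000j on G[6,0]
R13: Y=0.001129+0.000j on G[2,0]
R14: Y=0.4184+0.000j on G[5,3]
R15: Y=0.0005263+0.000j on G[4,6]
C1: Y=0.000+0.001728j on G[5,2]
I3: z[0]−=0.00101, z[2]+=0.00101
I4: z[3]−=0.00272, z[1]+=0.00272
solve → V1=0.1383+0.009866j, V2=0.1368+0.008933j, V3=-0.1890-0.02090j, V4=-0.1887-0.02088j, V5=-0.2051-0.02339j, V6=0.1208+0.01118j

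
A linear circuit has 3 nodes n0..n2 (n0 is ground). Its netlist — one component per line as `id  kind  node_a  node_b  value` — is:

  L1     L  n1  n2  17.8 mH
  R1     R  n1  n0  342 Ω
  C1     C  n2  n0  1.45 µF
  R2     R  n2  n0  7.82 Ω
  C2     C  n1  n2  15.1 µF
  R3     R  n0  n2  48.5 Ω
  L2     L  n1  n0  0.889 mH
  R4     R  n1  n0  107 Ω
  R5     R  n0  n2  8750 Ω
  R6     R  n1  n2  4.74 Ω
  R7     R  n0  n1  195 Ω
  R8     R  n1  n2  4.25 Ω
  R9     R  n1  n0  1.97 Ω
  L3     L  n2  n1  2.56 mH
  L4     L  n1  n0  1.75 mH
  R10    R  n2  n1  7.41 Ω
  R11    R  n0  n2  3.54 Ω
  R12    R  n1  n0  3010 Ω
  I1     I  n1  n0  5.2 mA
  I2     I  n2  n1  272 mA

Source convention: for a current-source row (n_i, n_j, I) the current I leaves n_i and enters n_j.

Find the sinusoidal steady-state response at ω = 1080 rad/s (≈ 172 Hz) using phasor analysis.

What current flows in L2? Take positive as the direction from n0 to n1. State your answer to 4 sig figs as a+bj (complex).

-0.05897+0.003518j A

Element admittances at ω=1080 rad/s:
  Y(L1) = 0.000-0.05202j S between n1,n2
  Y(R1) = 0.002924+0.000j S between n1,n0
  Y(C1) = 0.000+0.001566j S between n2,n0
  Y(R2) = 0.1279+0.000j S between n2,n0
  Y(C2) = 0.000+0.01631j S between n1,n2
  Y(R3) = 0.02062+0.000j S between n0,n2
  Y(L2) = 0.000-1.042j S between n1,n0
  Y(R4) = 0.009346+0.000j S between n1,n0
  Y(R5) = 0.0001143+0.000j S between n0,n2
  Y(R6) = 0.2110+0.000j S between n1,n2
  Y(R7) = 0.005128+0.000j S between n0,n1
  Y(R8) = 0.2353+0.000j S between n1,n2
  Y(R9) = 0.5076+0.000j S between n1,n0
  Y(L3) = 0.000-0.3617j S between n2,n1
  Y(L4) = 0.000-0.5291j S between n1,n0
  Y(R10) = 0.1350+0.000j S between n2,n1
  Y(R11) = 0.2825+0.000j S between n0,n2
  Y(R12) = 0.0003322+0.000j S between n1,n0
  I1: injects 0.0052 A into n0 (from n1)
  I2: injects 0.272 A into n1 (from n2)
Assemble and solve the 2×2 MNA system:
  V(n1)=0.003377+0.05662j  V(n2)=-0.2227-0.05589j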